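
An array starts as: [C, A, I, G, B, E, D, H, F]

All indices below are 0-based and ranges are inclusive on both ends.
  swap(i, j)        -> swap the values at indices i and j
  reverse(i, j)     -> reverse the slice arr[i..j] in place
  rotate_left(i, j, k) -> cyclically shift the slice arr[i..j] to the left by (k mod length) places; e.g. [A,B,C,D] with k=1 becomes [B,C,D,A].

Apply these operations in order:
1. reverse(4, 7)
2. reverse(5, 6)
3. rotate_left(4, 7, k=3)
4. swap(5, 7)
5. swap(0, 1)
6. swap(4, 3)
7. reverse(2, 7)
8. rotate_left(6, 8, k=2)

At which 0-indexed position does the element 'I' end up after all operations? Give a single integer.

After 1 (reverse(4, 7)): [C, A, I, G, H, D, E, B, F]
After 2 (reverse(5, 6)): [C, A, I, G, H, E, D, B, F]
After 3 (rotate_left(4, 7, k=3)): [C, A, I, G, B, H, E, D, F]
After 4 (swap(5, 7)): [C, A, I, G, B, D, E, H, F]
After 5 (swap(0, 1)): [A, C, I, G, B, D, E, H, F]
After 6 (swap(4, 3)): [A, C, I, B, G, D, E, H, F]
After 7 (reverse(2, 7)): [A, C, H, E, D, G, B, I, F]
After 8 (rotate_left(6, 8, k=2)): [A, C, H, E, D, G, F, B, I]

Answer: 8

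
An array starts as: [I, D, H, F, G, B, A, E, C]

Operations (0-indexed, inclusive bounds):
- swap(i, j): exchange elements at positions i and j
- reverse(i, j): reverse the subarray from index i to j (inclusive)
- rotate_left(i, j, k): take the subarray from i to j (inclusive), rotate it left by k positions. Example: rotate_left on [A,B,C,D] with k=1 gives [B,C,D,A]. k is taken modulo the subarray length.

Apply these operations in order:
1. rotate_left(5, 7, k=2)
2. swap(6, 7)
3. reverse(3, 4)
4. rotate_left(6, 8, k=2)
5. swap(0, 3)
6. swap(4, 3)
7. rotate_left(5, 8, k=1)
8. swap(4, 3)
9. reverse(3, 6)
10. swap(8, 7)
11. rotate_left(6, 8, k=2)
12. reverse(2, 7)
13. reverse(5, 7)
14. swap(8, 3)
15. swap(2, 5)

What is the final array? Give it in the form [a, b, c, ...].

After 1 (rotate_left(5, 7, k=2)): [I, D, H, F, G, E, B, A, C]
After 2 (swap(6, 7)): [I, D, H, F, G, E, A, B, C]
After 3 (reverse(3, 4)): [I, D, H, G, F, E, A, B, C]
After 4 (rotate_left(6, 8, k=2)): [I, D, H, G, F, E, C, A, B]
After 5 (swap(0, 3)): [G, D, H, I, F, E, C, A, B]
After 6 (swap(4, 3)): [G, D, H, F, I, E, C, A, B]
After 7 (rotate_left(5, 8, k=1)): [G, D, H, F, I, C, A, B, E]
After 8 (swap(4, 3)): [G, D, H, I, F, C, A, B, E]
After 9 (reverse(3, 6)): [G, D, H, A, C, F, I, B, E]
After 10 (swap(8, 7)): [G, D, H, A, C, F, I, E, B]
After 11 (rotate_left(6, 8, k=2)): [G, D, H, A, C, F, B, I, E]
After 12 (reverse(2, 7)): [G, D, I, B, F, C, A, H, E]
After 13 (reverse(5, 7)): [G, D, I, B, F, H, A, C, E]
After 14 (swap(8, 3)): [G, D, I, E, F, H, A, C, B]
After 15 (swap(2, 5)): [G, D, H, E, F, I, A, C, B]

Answer: [G, D, H, E, F, I, A, C, B]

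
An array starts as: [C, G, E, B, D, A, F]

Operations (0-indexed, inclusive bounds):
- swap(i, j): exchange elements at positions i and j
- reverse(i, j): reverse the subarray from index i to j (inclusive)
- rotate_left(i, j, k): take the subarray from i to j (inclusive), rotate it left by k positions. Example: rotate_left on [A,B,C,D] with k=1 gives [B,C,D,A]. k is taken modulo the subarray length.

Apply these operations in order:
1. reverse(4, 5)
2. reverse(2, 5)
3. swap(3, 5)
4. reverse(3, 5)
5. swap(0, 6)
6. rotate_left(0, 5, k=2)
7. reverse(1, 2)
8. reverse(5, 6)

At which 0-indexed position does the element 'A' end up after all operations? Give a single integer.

After 1 (reverse(4, 5)): [C, G, E, B, A, D, F]
After 2 (reverse(2, 5)): [C, G, D, A, B, E, F]
After 3 (swap(3, 5)): [C, G, D, E, B, A, F]
After 4 (reverse(3, 5)): [C, G, D, A, B, E, F]
After 5 (swap(0, 6)): [F, G, D, A, B, E, C]
After 6 (rotate_left(0, 5, k=2)): [D, A, B, E, F, G, C]
After 7 (reverse(1, 2)): [D, B, A, E, F, G, C]
After 8 (reverse(5, 6)): [D, B, A, E, F, C, G]

Answer: 2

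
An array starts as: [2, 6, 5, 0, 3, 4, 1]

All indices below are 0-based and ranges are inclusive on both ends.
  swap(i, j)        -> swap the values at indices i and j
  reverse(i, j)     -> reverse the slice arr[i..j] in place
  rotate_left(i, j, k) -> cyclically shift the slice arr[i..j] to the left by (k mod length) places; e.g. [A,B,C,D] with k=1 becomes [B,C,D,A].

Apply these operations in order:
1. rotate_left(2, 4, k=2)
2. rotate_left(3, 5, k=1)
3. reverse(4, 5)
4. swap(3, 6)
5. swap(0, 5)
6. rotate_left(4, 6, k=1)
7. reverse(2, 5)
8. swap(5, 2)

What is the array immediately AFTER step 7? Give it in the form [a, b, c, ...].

After 1 (rotate_left(2, 4, k=2)): [2, 6, 3, 5, 0, 4, 1]
After 2 (rotate_left(3, 5, k=1)): [2, 6, 3, 0, 4, 5, 1]
After 3 (reverse(4, 5)): [2, 6, 3, 0, 5, 4, 1]
After 4 (swap(3, 6)): [2, 6, 3, 1, 5, 4, 0]
After 5 (swap(0, 5)): [4, 6, 3, 1, 5, 2, 0]
After 6 (rotate_left(4, 6, k=1)): [4, 6, 3, 1, 2, 0, 5]
After 7 (reverse(2, 5)): [4, 6, 0, 2, 1, 3, 5]

Answer: [4, 6, 0, 2, 1, 3, 5]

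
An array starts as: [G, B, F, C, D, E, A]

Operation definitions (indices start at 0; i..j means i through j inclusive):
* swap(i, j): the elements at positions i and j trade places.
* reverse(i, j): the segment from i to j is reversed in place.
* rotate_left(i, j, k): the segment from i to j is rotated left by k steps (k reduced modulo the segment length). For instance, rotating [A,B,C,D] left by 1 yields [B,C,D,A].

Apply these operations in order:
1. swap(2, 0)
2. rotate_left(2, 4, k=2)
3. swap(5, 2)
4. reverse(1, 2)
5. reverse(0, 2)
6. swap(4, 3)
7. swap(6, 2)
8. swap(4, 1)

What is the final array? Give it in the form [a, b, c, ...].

Answer: [B, G, A, C, E, D, F]

Derivation:
After 1 (swap(2, 0)): [F, B, G, C, D, E, A]
After 2 (rotate_left(2, 4, k=2)): [F, B, D, G, C, E, A]
After 3 (swap(5, 2)): [F, B, E, G, C, D, A]
After 4 (reverse(1, 2)): [F, E, B, G, C, D, A]
After 5 (reverse(0, 2)): [B, E, F, G, C, D, A]
After 6 (swap(4, 3)): [B, E, F, C, G, D, A]
After 7 (swap(6, 2)): [B, E, A, C, G, D, F]
After 8 (swap(4, 1)): [B, G, A, C, E, D, F]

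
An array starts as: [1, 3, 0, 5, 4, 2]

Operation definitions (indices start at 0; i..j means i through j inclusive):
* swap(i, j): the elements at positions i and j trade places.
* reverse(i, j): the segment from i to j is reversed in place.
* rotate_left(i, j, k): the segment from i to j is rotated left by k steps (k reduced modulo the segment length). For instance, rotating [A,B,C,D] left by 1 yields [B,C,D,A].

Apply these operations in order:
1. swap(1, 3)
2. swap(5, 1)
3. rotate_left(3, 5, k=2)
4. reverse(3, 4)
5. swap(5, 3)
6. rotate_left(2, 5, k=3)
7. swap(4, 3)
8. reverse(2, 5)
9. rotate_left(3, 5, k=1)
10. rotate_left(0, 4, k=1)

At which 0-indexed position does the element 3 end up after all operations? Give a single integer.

Answer: 3

Derivation:
After 1 (swap(1, 3)): [1, 5, 0, 3, 4, 2]
After 2 (swap(5, 1)): [1, 2, 0, 3, 4, 5]
After 3 (rotate_left(3, 5, k=2)): [1, 2, 0, 5, 3, 4]
After 4 (reverse(3, 4)): [1, 2, 0, 3, 5, 4]
After 5 (swap(5, 3)): [1, 2, 0, 4, 5, 3]
After 6 (rotate_left(2, 5, k=3)): [1, 2, 3, 0, 4, 5]
After 7 (swap(4, 3)): [1, 2, 3, 4, 0, 5]
After 8 (reverse(2, 5)): [1, 2, 5, 0, 4, 3]
After 9 (rotate_left(3, 5, k=1)): [1, 2, 5, 4, 3, 0]
After 10 (rotate_left(0, 4, k=1)): [2, 5, 4, 3, 1, 0]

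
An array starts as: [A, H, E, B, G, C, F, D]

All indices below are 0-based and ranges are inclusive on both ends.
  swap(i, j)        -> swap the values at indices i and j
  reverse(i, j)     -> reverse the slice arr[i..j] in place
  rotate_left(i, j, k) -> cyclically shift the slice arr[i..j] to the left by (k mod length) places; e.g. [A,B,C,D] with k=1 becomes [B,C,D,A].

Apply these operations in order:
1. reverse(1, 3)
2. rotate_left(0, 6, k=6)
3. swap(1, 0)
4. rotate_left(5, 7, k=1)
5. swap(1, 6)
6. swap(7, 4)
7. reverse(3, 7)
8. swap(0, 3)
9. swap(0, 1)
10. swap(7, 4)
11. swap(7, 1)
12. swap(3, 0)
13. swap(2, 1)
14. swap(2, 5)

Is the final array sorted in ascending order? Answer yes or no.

Answer: yes

Derivation:
After 1 (reverse(1, 3)): [A, B, E, H, G, C, F, D]
After 2 (rotate_left(0, 6, k=6)): [F, A, B, E, H, G, C, D]
After 3 (swap(1, 0)): [A, F, B, E, H, G, C, D]
After 4 (rotate_left(5, 7, k=1)): [A, F, B, E, H, C, D, G]
After 5 (swap(1, 6)): [A, D, B, E, H, C, F, G]
After 6 (swap(7, 4)): [A, D, B, E, G, C, F, H]
After 7 (reverse(3, 7)): [A, D, B, H, F, C, G, E]
After 8 (swap(0, 3)): [H, D, B, A, F, C, G, E]
After 9 (swap(0, 1)): [D, H, B, A, F, C, G, E]
After 10 (swap(7, 4)): [D, H, B, A, E, C, G, F]
After 11 (swap(7, 1)): [D, F, B, A, E, C, G, H]
After 12 (swap(3, 0)): [A, F, B, D, E, C, G, H]
After 13 (swap(2, 1)): [A, B, F, D, E, C, G, H]
After 14 (swap(2, 5)): [A, B, C, D, E, F, G, H]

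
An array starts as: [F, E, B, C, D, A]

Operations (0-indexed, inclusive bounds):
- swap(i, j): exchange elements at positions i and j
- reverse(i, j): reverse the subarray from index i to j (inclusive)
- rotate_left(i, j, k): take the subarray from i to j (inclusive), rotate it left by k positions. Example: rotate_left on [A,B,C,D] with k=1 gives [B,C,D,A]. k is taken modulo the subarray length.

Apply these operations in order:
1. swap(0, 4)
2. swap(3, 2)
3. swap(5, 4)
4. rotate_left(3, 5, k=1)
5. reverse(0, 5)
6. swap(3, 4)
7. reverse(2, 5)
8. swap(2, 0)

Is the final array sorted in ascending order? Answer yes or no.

Answer: no

Derivation:
After 1 (swap(0, 4)): [D, E, B, C, F, A]
After 2 (swap(3, 2)): [D, E, C, B, F, A]
After 3 (swap(5, 4)): [D, E, C, B, A, F]
After 4 (rotate_left(3, 5, k=1)): [D, E, C, A, F, B]
After 5 (reverse(0, 5)): [B, F, A, C, E, D]
After 6 (swap(3, 4)): [B, F, A, E, C, D]
After 7 (reverse(2, 5)): [B, F, D, C, E, A]
After 8 (swap(2, 0)): [D, F, B, C, E, A]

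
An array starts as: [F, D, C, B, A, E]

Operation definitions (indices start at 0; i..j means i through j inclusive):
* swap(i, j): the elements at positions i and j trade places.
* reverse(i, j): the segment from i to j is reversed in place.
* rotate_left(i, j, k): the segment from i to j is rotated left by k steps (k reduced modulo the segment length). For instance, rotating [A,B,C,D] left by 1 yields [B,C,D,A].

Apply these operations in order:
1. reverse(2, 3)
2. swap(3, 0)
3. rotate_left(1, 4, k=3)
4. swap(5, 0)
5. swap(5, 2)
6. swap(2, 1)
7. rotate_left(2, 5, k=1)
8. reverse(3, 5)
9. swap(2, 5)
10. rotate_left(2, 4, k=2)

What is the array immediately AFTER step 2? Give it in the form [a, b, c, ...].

Answer: [C, D, B, F, A, E]

Derivation:
After 1 (reverse(2, 3)): [F, D, B, C, A, E]
After 2 (swap(3, 0)): [C, D, B, F, A, E]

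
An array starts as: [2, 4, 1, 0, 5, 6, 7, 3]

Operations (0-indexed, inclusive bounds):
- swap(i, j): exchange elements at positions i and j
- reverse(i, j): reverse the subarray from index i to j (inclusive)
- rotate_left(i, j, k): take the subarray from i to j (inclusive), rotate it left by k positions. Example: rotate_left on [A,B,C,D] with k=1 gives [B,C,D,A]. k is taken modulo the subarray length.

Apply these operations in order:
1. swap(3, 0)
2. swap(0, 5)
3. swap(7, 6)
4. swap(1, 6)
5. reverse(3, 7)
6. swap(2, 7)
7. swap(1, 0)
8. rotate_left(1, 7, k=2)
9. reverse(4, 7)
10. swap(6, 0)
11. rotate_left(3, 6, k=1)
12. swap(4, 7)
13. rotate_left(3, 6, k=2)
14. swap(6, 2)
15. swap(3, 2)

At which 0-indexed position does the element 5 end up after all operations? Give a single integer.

After 1 (swap(3, 0)): [0, 4, 1, 2, 5, 6, 7, 3]
After 2 (swap(0, 5)): [6, 4, 1, 2, 5, 0, 7, 3]
After 3 (swap(7, 6)): [6, 4, 1, 2, 5, 0, 3, 7]
After 4 (swap(1, 6)): [6, 3, 1, 2, 5, 0, 4, 7]
After 5 (reverse(3, 7)): [6, 3, 1, 7, 4, 0, 5, 2]
After 6 (swap(2, 7)): [6, 3, 2, 7, 4, 0, 5, 1]
After 7 (swap(1, 0)): [3, 6, 2, 7, 4, 0, 5, 1]
After 8 (rotate_left(1, 7, k=2)): [3, 7, 4, 0, 5, 1, 6, 2]
After 9 (reverse(4, 7)): [3, 7, 4, 0, 2, 6, 1, 5]
After 10 (swap(6, 0)): [1, 7, 4, 0, 2, 6, 3, 5]
After 11 (rotate_left(3, 6, k=1)): [1, 7, 4, 2, 6, 3, 0, 5]
After 12 (swap(4, 7)): [1, 7, 4, 2, 5, 3, 0, 6]
After 13 (rotate_left(3, 6, k=2)): [1, 7, 4, 3, 0, 2, 5, 6]
After 14 (swap(6, 2)): [1, 7, 5, 3, 0, 2, 4, 6]
After 15 (swap(3, 2)): [1, 7, 3, 5, 0, 2, 4, 6]

Answer: 3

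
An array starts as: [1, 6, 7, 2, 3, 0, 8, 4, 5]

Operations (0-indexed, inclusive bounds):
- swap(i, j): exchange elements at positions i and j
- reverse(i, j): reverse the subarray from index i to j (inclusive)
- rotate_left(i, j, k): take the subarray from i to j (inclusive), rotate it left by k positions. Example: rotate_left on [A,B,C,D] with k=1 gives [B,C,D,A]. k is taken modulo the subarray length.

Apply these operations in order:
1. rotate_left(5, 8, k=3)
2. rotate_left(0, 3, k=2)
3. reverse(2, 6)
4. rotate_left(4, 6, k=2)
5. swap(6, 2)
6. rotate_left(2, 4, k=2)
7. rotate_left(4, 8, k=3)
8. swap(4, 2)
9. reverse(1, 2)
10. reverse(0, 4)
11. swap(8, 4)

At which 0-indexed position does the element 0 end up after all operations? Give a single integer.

After 1 (rotate_left(5, 8, k=3)): [1, 6, 7, 2, 3, 5, 0, 8, 4]
After 2 (rotate_left(0, 3, k=2)): [7, 2, 1, 6, 3, 5, 0, 8, 4]
After 3 (reverse(2, 6)): [7, 2, 0, 5, 3, 6, 1, 8, 4]
After 4 (rotate_left(4, 6, k=2)): [7, 2, 0, 5, 1, 3, 6, 8, 4]
After 5 (swap(6, 2)): [7, 2, 6, 5, 1, 3, 0, 8, 4]
After 6 (rotate_left(2, 4, k=2)): [7, 2, 1, 6, 5, 3, 0, 8, 4]
After 7 (rotate_left(4, 8, k=3)): [7, 2, 1, 6, 8, 4, 5, 3, 0]
After 8 (swap(4, 2)): [7, 2, 8, 6, 1, 4, 5, 3, 0]
After 9 (reverse(1, 2)): [7, 8, 2, 6, 1, 4, 5, 3, 0]
After 10 (reverse(0, 4)): [1, 6, 2, 8, 7, 4, 5, 3, 0]
After 11 (swap(8, 4)): [1, 6, 2, 8, 0, 4, 5, 3, 7]

Answer: 4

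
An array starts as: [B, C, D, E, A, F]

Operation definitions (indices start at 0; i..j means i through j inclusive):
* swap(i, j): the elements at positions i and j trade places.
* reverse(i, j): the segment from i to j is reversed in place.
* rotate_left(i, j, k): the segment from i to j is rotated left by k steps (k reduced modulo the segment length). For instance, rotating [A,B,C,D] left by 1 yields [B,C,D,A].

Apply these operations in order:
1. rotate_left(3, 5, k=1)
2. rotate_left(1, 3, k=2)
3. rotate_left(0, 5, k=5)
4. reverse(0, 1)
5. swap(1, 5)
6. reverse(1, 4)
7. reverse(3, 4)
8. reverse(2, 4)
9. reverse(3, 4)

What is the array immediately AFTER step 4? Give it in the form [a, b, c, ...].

After 1 (rotate_left(3, 5, k=1)): [B, C, D, A, F, E]
After 2 (rotate_left(1, 3, k=2)): [B, A, C, D, F, E]
After 3 (rotate_left(0, 5, k=5)): [E, B, A, C, D, F]
After 4 (reverse(0, 1)): [B, E, A, C, D, F]

Answer: [B, E, A, C, D, F]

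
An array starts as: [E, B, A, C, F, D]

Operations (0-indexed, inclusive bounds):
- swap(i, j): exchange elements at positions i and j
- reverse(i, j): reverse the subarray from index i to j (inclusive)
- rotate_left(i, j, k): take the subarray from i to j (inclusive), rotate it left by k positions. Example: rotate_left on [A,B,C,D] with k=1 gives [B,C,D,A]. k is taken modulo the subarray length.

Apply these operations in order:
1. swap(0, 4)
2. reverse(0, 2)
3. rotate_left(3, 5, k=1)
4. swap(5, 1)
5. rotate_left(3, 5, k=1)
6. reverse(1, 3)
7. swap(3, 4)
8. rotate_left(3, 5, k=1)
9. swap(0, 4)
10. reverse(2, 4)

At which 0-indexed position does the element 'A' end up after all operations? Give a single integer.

After 1 (swap(0, 4)): [F, B, A, C, E, D]
After 2 (reverse(0, 2)): [A, B, F, C, E, D]
After 3 (rotate_left(3, 5, k=1)): [A, B, F, E, D, C]
After 4 (swap(5, 1)): [A, C, F, E, D, B]
After 5 (rotate_left(3, 5, k=1)): [A, C, F, D, B, E]
After 6 (reverse(1, 3)): [A, D, F, C, B, E]
After 7 (swap(3, 4)): [A, D, F, B, C, E]
After 8 (rotate_left(3, 5, k=1)): [A, D, F, C, E, B]
After 9 (swap(0, 4)): [E, D, F, C, A, B]
After 10 (reverse(2, 4)): [E, D, A, C, F, B]

Answer: 2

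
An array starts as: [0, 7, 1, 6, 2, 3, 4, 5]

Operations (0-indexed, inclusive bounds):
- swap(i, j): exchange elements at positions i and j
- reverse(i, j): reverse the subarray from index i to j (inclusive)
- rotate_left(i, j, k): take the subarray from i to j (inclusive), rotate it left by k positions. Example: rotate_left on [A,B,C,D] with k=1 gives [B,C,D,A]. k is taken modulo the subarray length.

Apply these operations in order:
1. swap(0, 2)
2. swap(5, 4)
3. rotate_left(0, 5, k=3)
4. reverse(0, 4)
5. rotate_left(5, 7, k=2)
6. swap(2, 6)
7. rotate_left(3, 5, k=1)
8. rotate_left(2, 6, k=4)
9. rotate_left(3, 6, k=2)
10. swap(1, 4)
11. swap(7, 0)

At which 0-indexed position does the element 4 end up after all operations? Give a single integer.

Answer: 0

Derivation:
After 1 (swap(0, 2)): [1, 7, 0, 6, 2, 3, 4, 5]
After 2 (swap(5, 4)): [1, 7, 0, 6, 3, 2, 4, 5]
After 3 (rotate_left(0, 5, k=3)): [6, 3, 2, 1, 7, 0, 4, 5]
After 4 (reverse(0, 4)): [7, 1, 2, 3, 6, 0, 4, 5]
After 5 (rotate_left(5, 7, k=2)): [7, 1, 2, 3, 6, 5, 0, 4]
After 6 (swap(2, 6)): [7, 1, 0, 3, 6, 5, 2, 4]
After 7 (rotate_left(3, 5, k=1)): [7, 1, 0, 6, 5, 3, 2, 4]
After 8 (rotate_left(2, 6, k=4)): [7, 1, 2, 0, 6, 5, 3, 4]
After 9 (rotate_left(3, 6, k=2)): [7, 1, 2, 5, 3, 0, 6, 4]
After 10 (swap(1, 4)): [7, 3, 2, 5, 1, 0, 6, 4]
After 11 (swap(7, 0)): [4, 3, 2, 5, 1, 0, 6, 7]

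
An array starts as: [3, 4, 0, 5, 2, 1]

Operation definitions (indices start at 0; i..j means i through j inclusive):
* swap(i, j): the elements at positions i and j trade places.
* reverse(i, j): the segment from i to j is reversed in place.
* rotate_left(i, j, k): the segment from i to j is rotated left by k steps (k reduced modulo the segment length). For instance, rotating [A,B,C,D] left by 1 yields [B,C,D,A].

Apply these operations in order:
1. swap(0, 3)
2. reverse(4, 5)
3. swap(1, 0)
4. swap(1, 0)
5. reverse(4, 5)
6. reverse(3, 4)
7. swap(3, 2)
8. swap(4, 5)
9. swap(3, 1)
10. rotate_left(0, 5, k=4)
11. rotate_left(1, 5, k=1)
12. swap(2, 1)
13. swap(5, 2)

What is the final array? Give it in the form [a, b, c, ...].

After 1 (swap(0, 3)): [5, 4, 0, 3, 2, 1]
After 2 (reverse(4, 5)): [5, 4, 0, 3, 1, 2]
After 3 (swap(1, 0)): [4, 5, 0, 3, 1, 2]
After 4 (swap(1, 0)): [5, 4, 0, 3, 1, 2]
After 5 (reverse(4, 5)): [5, 4, 0, 3, 2, 1]
After 6 (reverse(3, 4)): [5, 4, 0, 2, 3, 1]
After 7 (swap(3, 2)): [5, 4, 2, 0, 3, 1]
After 8 (swap(4, 5)): [5, 4, 2, 0, 1, 3]
After 9 (swap(3, 1)): [5, 0, 2, 4, 1, 3]
After 10 (rotate_left(0, 5, k=4)): [1, 3, 5, 0, 2, 4]
After 11 (rotate_left(1, 5, k=1)): [1, 5, 0, 2, 4, 3]
After 12 (swap(2, 1)): [1, 0, 5, 2, 4, 3]
After 13 (swap(5, 2)): [1, 0, 3, 2, 4, 5]

Answer: [1, 0, 3, 2, 4, 5]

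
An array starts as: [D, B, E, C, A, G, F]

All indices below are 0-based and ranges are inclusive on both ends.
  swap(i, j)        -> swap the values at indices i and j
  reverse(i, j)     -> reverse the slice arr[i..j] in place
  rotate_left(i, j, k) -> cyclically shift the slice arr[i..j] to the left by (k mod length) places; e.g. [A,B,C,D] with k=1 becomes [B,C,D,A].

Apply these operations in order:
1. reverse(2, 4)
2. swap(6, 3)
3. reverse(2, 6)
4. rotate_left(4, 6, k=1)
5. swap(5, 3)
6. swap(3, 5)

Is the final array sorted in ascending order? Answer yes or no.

Answer: no

Derivation:
After 1 (reverse(2, 4)): [D, B, A, C, E, G, F]
After 2 (swap(6, 3)): [D, B, A, F, E, G, C]
After 3 (reverse(2, 6)): [D, B, C, G, E, F, A]
After 4 (rotate_left(4, 6, k=1)): [D, B, C, G, F, A, E]
After 5 (swap(5, 3)): [D, B, C, A, F, G, E]
After 6 (swap(3, 5)): [D, B, C, G, F, A, E]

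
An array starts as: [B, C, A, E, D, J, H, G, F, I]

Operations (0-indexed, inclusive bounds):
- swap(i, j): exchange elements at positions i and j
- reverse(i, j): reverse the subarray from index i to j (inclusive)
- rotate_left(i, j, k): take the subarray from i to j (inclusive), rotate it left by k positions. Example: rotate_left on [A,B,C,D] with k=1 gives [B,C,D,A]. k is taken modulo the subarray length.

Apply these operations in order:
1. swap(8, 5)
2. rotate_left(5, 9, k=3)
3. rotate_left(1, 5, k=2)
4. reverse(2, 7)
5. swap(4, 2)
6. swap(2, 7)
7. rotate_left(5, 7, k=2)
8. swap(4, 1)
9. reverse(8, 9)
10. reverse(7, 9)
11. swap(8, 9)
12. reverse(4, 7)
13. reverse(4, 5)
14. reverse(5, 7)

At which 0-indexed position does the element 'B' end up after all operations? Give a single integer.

After 1 (swap(8, 5)): [B, C, A, E, D, F, H, G, J, I]
After 2 (rotate_left(5, 9, k=3)): [B, C, A, E, D, J, I, F, H, G]
After 3 (rotate_left(1, 5, k=2)): [B, E, D, J, C, A, I, F, H, G]
After 4 (reverse(2, 7)): [B, E, F, I, A, C, J, D, H, G]
After 5 (swap(4, 2)): [B, E, A, I, F, C, J, D, H, G]
After 6 (swap(2, 7)): [B, E, D, I, F, C, J, A, H, G]
After 7 (rotate_left(5, 7, k=2)): [B, E, D, I, F, A, C, J, H, G]
After 8 (swap(4, 1)): [B, F, D, I, E, A, C, J, H, G]
After 9 (reverse(8, 9)): [B, F, D, I, E, A, C, J, G, H]
After 10 (reverse(7, 9)): [B, F, D, I, E, A, C, H, G, J]
After 11 (swap(8, 9)): [B, F, D, I, E, A, C, H, J, G]
After 12 (reverse(4, 7)): [B, F, D, I, H, C, A, E, J, G]
After 13 (reverse(4, 5)): [B, F, D, I, C, H, A, E, J, G]
After 14 (reverse(5, 7)): [B, F, D, I, C, E, A, H, J, G]

Answer: 0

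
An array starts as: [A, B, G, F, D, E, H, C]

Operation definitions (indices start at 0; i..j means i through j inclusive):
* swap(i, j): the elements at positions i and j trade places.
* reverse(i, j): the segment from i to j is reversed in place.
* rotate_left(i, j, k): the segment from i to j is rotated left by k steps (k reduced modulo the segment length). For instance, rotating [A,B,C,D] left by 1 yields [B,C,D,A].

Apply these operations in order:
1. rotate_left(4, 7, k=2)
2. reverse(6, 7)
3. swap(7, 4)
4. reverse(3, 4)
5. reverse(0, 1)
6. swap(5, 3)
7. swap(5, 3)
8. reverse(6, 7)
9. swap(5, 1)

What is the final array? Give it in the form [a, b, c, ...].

Answer: [B, C, G, D, F, A, H, E]

Derivation:
After 1 (rotate_left(4, 7, k=2)): [A, B, G, F, H, C, D, E]
After 2 (reverse(6, 7)): [A, B, G, F, H, C, E, D]
After 3 (swap(7, 4)): [A, B, G, F, D, C, E, H]
After 4 (reverse(3, 4)): [A, B, G, D, F, C, E, H]
After 5 (reverse(0, 1)): [B, A, G, D, F, C, E, H]
After 6 (swap(5, 3)): [B, A, G, C, F, D, E, H]
After 7 (swap(5, 3)): [B, A, G, D, F, C, E, H]
After 8 (reverse(6, 7)): [B, A, G, D, F, C, H, E]
After 9 (swap(5, 1)): [B, C, G, D, F, A, H, E]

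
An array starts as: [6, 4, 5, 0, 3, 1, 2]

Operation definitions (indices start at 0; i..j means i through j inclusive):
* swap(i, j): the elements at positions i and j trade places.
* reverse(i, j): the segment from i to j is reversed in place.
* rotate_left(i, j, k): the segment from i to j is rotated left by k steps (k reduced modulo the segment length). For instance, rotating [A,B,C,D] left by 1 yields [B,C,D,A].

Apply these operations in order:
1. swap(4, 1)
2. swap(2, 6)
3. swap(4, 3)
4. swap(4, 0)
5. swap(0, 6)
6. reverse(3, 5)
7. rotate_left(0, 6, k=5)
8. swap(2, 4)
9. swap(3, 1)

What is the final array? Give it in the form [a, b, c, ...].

After 1 (swap(4, 1)): [6, 3, 5, 0, 4, 1, 2]
After 2 (swap(2, 6)): [6, 3, 2, 0, 4, 1, 5]
After 3 (swap(4, 3)): [6, 3, 2, 4, 0, 1, 5]
After 4 (swap(4, 0)): [0, 3, 2, 4, 6, 1, 5]
After 5 (swap(0, 6)): [5, 3, 2, 4, 6, 1, 0]
After 6 (reverse(3, 5)): [5, 3, 2, 1, 6, 4, 0]
After 7 (rotate_left(0, 6, k=5)): [4, 0, 5, 3, 2, 1, 6]
After 8 (swap(2, 4)): [4, 0, 2, 3, 5, 1, 6]
After 9 (swap(3, 1)): [4, 3, 2, 0, 5, 1, 6]

Answer: [4, 3, 2, 0, 5, 1, 6]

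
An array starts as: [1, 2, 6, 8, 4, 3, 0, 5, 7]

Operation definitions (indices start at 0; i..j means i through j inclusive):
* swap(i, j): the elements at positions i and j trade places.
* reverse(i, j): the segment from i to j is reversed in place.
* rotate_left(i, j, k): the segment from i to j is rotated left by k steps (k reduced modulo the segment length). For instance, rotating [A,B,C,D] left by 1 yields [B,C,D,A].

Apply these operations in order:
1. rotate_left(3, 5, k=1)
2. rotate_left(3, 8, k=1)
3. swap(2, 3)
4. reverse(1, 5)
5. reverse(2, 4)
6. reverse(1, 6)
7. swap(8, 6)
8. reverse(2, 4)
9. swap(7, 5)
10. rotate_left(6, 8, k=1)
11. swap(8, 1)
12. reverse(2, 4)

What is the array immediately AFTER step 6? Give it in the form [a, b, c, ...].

Answer: [1, 5, 2, 8, 6, 3, 0, 7, 4]

Derivation:
After 1 (rotate_left(3, 5, k=1)): [1, 2, 6, 4, 3, 8, 0, 5, 7]
After 2 (rotate_left(3, 8, k=1)): [1, 2, 6, 3, 8, 0, 5, 7, 4]
After 3 (swap(2, 3)): [1, 2, 3, 6, 8, 0, 5, 7, 4]
After 4 (reverse(1, 5)): [1, 0, 8, 6, 3, 2, 5, 7, 4]
After 5 (reverse(2, 4)): [1, 0, 3, 6, 8, 2, 5, 7, 4]
After 6 (reverse(1, 6)): [1, 5, 2, 8, 6, 3, 0, 7, 4]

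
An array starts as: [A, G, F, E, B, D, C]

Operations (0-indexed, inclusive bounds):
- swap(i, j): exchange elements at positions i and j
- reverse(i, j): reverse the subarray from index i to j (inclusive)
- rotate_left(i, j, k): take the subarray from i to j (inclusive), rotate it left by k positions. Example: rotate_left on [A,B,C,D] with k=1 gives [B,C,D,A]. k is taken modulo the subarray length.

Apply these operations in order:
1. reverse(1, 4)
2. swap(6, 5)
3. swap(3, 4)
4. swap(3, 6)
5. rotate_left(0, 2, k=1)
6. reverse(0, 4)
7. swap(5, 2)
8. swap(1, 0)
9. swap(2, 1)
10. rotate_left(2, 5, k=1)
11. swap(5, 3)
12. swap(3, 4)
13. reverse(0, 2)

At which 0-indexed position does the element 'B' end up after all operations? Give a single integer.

After 1 (reverse(1, 4)): [A, B, E, F, G, D, C]
After 2 (swap(6, 5)): [A, B, E, F, G, C, D]
After 3 (swap(3, 4)): [A, B, E, G, F, C, D]
After 4 (swap(3, 6)): [A, B, E, D, F, C, G]
After 5 (rotate_left(0, 2, k=1)): [B, E, A, D, F, C, G]
After 6 (reverse(0, 4)): [F, D, A, E, B, C, G]
After 7 (swap(5, 2)): [F, D, C, E, B, A, G]
After 8 (swap(1, 0)): [D, F, C, E, B, A, G]
After 9 (swap(2, 1)): [D, C, F, E, B, A, G]
After 10 (rotate_left(2, 5, k=1)): [D, C, E, B, A, F, G]
After 11 (swap(5, 3)): [D, C, E, F, A, B, G]
After 12 (swap(3, 4)): [D, C, E, A, F, B, G]
After 13 (reverse(0, 2)): [E, C, D, A, F, B, G]

Answer: 5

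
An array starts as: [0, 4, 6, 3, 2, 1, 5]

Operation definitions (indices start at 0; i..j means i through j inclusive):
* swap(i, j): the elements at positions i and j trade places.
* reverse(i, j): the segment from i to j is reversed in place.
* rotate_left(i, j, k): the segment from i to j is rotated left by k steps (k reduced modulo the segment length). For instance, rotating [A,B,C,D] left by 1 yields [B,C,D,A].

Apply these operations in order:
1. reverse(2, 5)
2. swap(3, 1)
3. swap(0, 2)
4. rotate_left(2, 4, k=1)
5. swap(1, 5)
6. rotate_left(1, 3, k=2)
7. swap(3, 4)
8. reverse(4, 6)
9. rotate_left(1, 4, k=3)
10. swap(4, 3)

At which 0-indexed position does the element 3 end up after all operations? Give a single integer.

After 1 (reverse(2, 5)): [0, 4, 1, 2, 3, 6, 5]
After 2 (swap(3, 1)): [0, 2, 1, 4, 3, 6, 5]
After 3 (swap(0, 2)): [1, 2, 0, 4, 3, 6, 5]
After 4 (rotate_left(2, 4, k=1)): [1, 2, 4, 3, 0, 6, 5]
After 5 (swap(1, 5)): [1, 6, 4, 3, 0, 2, 5]
After 6 (rotate_left(1, 3, k=2)): [1, 3, 6, 4, 0, 2, 5]
After 7 (swap(3, 4)): [1, 3, 6, 0, 4, 2, 5]
After 8 (reverse(4, 6)): [1, 3, 6, 0, 5, 2, 4]
After 9 (rotate_left(1, 4, k=3)): [1, 5, 3, 6, 0, 2, 4]
After 10 (swap(4, 3)): [1, 5, 3, 0, 6, 2, 4]

Answer: 2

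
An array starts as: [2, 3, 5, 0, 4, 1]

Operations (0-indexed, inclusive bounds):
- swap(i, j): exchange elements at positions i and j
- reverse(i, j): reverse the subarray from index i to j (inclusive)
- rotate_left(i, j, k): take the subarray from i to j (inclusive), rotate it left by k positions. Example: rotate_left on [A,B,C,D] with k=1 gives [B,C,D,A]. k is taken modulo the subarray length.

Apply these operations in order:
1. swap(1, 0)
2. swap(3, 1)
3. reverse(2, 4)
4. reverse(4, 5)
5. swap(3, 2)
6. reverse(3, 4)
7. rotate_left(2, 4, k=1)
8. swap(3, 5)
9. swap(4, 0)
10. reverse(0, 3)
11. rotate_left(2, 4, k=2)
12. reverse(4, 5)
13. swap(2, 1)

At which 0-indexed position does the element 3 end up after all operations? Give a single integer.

After 1 (swap(1, 0)): [3, 2, 5, 0, 4, 1]
After 2 (swap(3, 1)): [3, 0, 5, 2, 4, 1]
After 3 (reverse(2, 4)): [3, 0, 4, 2, 5, 1]
After 4 (reverse(4, 5)): [3, 0, 4, 2, 1, 5]
After 5 (swap(3, 2)): [3, 0, 2, 4, 1, 5]
After 6 (reverse(3, 4)): [3, 0, 2, 1, 4, 5]
After 7 (rotate_left(2, 4, k=1)): [3, 0, 1, 4, 2, 5]
After 8 (swap(3, 5)): [3, 0, 1, 5, 2, 4]
After 9 (swap(4, 0)): [2, 0, 1, 5, 3, 4]
After 10 (reverse(0, 3)): [5, 1, 0, 2, 3, 4]
After 11 (rotate_left(2, 4, k=2)): [5, 1, 3, 0, 2, 4]
After 12 (reverse(4, 5)): [5, 1, 3, 0, 4, 2]
After 13 (swap(2, 1)): [5, 3, 1, 0, 4, 2]

Answer: 1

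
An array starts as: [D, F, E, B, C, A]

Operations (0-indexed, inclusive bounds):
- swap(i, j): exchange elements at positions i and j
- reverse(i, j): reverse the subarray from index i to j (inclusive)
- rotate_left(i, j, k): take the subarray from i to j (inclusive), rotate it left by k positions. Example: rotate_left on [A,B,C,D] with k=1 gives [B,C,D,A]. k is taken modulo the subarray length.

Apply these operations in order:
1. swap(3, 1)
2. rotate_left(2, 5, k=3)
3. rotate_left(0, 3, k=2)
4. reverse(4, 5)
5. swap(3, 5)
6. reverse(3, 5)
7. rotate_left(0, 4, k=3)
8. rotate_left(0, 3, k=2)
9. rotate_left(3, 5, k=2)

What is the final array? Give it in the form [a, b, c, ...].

Answer: [A, E, B, F, C, D]

Derivation:
After 1 (swap(3, 1)): [D, B, E, F, C, A]
After 2 (rotate_left(2, 5, k=3)): [D, B, A, E, F, C]
After 3 (rotate_left(0, 3, k=2)): [A, E, D, B, F, C]
After 4 (reverse(4, 5)): [A, E, D, B, C, F]
After 5 (swap(3, 5)): [A, E, D, F, C, B]
After 6 (reverse(3, 5)): [A, E, D, B, C, F]
After 7 (rotate_left(0, 4, k=3)): [B, C, A, E, D, F]
After 8 (rotate_left(0, 3, k=2)): [A, E, B, C, D, F]
After 9 (rotate_left(3, 5, k=2)): [A, E, B, F, C, D]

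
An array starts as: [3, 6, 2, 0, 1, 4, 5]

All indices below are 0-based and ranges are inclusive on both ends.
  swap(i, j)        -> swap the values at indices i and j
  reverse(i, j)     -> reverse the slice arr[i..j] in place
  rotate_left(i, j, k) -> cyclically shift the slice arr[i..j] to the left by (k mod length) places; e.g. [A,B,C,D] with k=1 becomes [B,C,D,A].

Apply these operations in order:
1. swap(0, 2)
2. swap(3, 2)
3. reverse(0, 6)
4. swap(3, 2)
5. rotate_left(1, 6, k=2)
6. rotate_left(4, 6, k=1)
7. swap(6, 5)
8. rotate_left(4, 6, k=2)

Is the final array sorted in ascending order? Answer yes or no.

After 1 (swap(0, 2)): [2, 6, 3, 0, 1, 4, 5]
After 2 (swap(3, 2)): [2, 6, 0, 3, 1, 4, 5]
After 3 (reverse(0, 6)): [5, 4, 1, 3, 0, 6, 2]
After 4 (swap(3, 2)): [5, 4, 3, 1, 0, 6, 2]
After 5 (rotate_left(1, 6, k=2)): [5, 1, 0, 6, 2, 4, 3]
After 6 (rotate_left(4, 6, k=1)): [5, 1, 0, 6, 4, 3, 2]
After 7 (swap(6, 5)): [5, 1, 0, 6, 4, 2, 3]
After 8 (rotate_left(4, 6, k=2)): [5, 1, 0, 6, 3, 4, 2]

Answer: no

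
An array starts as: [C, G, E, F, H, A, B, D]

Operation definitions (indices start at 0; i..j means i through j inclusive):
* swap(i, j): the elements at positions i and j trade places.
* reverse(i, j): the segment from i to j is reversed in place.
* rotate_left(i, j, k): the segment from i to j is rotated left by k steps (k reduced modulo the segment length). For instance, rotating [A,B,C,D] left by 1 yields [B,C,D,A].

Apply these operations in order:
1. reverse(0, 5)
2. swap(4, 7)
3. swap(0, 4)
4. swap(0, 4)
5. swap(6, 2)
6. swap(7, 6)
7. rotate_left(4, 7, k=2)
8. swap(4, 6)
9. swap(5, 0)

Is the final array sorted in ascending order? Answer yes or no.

After 1 (reverse(0, 5)): [A, H, F, E, G, C, B, D]
After 2 (swap(4, 7)): [A, H, F, E, D, C, B, G]
After 3 (swap(0, 4)): [D, H, F, E, A, C, B, G]
After 4 (swap(0, 4)): [A, H, F, E, D, C, B, G]
After 5 (swap(6, 2)): [A, H, B, E, D, C, F, G]
After 6 (swap(7, 6)): [A, H, B, E, D, C, G, F]
After 7 (rotate_left(4, 7, k=2)): [A, H, B, E, G, F, D, C]
After 8 (swap(4, 6)): [A, H, B, E, D, F, G, C]
After 9 (swap(5, 0)): [F, H, B, E, D, A, G, C]

Answer: no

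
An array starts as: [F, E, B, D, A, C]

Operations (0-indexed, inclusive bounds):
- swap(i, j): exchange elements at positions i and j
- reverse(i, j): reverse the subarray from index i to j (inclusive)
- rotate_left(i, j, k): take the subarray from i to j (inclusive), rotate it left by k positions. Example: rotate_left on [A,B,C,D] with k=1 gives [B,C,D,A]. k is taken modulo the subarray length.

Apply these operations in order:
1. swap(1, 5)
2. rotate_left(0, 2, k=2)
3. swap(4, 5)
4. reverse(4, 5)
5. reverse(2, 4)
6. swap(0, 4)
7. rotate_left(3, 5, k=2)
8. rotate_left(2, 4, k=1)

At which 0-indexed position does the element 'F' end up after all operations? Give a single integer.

Answer: 1

Derivation:
After 1 (swap(1, 5)): [F, C, B, D, A, E]
After 2 (rotate_left(0, 2, k=2)): [B, F, C, D, A, E]
After 3 (swap(4, 5)): [B, F, C, D, E, A]
After 4 (reverse(4, 5)): [B, F, C, D, A, E]
After 5 (reverse(2, 4)): [B, F, A, D, C, E]
After 6 (swap(0, 4)): [C, F, A, D, B, E]
After 7 (rotate_left(3, 5, k=2)): [C, F, A, E, D, B]
After 8 (rotate_left(2, 4, k=1)): [C, F, E, D, A, B]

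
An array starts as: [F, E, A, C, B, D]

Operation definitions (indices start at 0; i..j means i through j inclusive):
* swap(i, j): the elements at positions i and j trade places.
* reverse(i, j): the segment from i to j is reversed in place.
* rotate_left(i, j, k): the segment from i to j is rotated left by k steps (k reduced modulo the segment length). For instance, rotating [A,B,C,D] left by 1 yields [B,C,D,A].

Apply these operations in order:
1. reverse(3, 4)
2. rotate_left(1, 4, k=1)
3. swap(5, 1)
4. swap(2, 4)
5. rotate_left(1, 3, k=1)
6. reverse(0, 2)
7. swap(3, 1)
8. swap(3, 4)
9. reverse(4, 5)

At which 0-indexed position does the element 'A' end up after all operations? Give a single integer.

After 1 (reverse(3, 4)): [F, E, A, B, C, D]
After 2 (rotate_left(1, 4, k=1)): [F, A, B, C, E, D]
After 3 (swap(5, 1)): [F, D, B, C, E, A]
After 4 (swap(2, 4)): [F, D, E, C, B, A]
After 5 (rotate_left(1, 3, k=1)): [F, E, C, D, B, A]
After 6 (reverse(0, 2)): [C, E, F, D, B, A]
After 7 (swap(3, 1)): [C, D, F, E, B, A]
After 8 (swap(3, 4)): [C, D, F, B, E, A]
After 9 (reverse(4, 5)): [C, D, F, B, A, E]

Answer: 4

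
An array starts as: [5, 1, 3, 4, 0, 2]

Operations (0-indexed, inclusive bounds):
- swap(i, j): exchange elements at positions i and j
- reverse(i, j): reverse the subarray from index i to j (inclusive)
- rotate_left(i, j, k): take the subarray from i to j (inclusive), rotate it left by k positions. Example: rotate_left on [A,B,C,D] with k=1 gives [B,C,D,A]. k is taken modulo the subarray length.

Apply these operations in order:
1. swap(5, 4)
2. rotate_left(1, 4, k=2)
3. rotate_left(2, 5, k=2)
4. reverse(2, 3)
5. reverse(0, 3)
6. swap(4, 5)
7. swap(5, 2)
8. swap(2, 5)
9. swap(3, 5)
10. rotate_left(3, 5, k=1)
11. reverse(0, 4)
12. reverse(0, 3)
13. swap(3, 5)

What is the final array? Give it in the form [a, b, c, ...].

Answer: [0, 4, 1, 2, 3, 5]

Derivation:
After 1 (swap(5, 4)): [5, 1, 3, 4, 2, 0]
After 2 (rotate_left(1, 4, k=2)): [5, 4, 2, 1, 3, 0]
After 3 (rotate_left(2, 5, k=2)): [5, 4, 3, 0, 2, 1]
After 4 (reverse(2, 3)): [5, 4, 0, 3, 2, 1]
After 5 (reverse(0, 3)): [3, 0, 4, 5, 2, 1]
After 6 (swap(4, 5)): [3, 0, 4, 5, 1, 2]
After 7 (swap(5, 2)): [3, 0, 2, 5, 1, 4]
After 8 (swap(2, 5)): [3, 0, 4, 5, 1, 2]
After 9 (swap(3, 5)): [3, 0, 4, 2, 1, 5]
After 10 (rotate_left(3, 5, k=1)): [3, 0, 4, 1, 5, 2]
After 11 (reverse(0, 4)): [5, 1, 4, 0, 3, 2]
After 12 (reverse(0, 3)): [0, 4, 1, 5, 3, 2]
After 13 (swap(3, 5)): [0, 4, 1, 2, 3, 5]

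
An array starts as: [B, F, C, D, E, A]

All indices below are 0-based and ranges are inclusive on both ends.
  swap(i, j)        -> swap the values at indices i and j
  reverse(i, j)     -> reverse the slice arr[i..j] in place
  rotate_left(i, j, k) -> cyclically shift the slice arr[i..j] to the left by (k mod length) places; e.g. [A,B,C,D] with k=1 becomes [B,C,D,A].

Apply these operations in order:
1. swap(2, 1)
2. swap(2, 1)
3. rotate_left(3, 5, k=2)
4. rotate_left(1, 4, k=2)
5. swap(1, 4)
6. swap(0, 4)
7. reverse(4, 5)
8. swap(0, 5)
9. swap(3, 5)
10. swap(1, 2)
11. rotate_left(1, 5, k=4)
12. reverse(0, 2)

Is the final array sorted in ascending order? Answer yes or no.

After 1 (swap(2, 1)): [B, C, F, D, E, A]
After 2 (swap(2, 1)): [B, F, C, D, E, A]
After 3 (rotate_left(3, 5, k=2)): [B, F, C, A, D, E]
After 4 (rotate_left(1, 4, k=2)): [B, A, D, F, C, E]
After 5 (swap(1, 4)): [B, C, D, F, A, E]
After 6 (swap(0, 4)): [A, C, D, F, B, E]
After 7 (reverse(4, 5)): [A, C, D, F, E, B]
After 8 (swap(0, 5)): [B, C, D, F, E, A]
After 9 (swap(3, 5)): [B, C, D, A, E, F]
After 10 (swap(1, 2)): [B, D, C, A, E, F]
After 11 (rotate_left(1, 5, k=4)): [B, F, D, C, A, E]
After 12 (reverse(0, 2)): [D, F, B, C, A, E]

Answer: no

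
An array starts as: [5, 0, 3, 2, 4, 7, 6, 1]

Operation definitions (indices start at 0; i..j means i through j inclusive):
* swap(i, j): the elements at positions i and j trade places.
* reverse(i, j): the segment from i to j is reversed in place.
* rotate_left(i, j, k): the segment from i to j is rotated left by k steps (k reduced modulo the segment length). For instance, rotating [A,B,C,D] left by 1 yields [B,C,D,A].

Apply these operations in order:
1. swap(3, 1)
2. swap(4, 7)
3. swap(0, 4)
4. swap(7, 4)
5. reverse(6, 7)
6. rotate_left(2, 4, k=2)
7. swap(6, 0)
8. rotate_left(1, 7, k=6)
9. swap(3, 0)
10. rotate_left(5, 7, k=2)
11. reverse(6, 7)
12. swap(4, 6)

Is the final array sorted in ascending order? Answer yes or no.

After 1 (swap(3, 1)): [5, 2, 3, 0, 4, 7, 6, 1]
After 2 (swap(4, 7)): [5, 2, 3, 0, 1, 7, 6, 4]
After 3 (swap(0, 4)): [1, 2, 3, 0, 5, 7, 6, 4]
After 4 (swap(7, 4)): [1, 2, 3, 0, 4, 7, 6, 5]
After 5 (reverse(6, 7)): [1, 2, 3, 0, 4, 7, 5, 6]
After 6 (rotate_left(2, 4, k=2)): [1, 2, 4, 3, 0, 7, 5, 6]
After 7 (swap(6, 0)): [5, 2, 4, 3, 0, 7, 1, 6]
After 8 (rotate_left(1, 7, k=6)): [5, 6, 2, 4, 3, 0, 7, 1]
After 9 (swap(3, 0)): [4, 6, 2, 5, 3, 0, 7, 1]
After 10 (rotate_left(5, 7, k=2)): [4, 6, 2, 5, 3, 1, 0, 7]
After 11 (reverse(6, 7)): [4, 6, 2, 5, 3, 1, 7, 0]
After 12 (swap(4, 6)): [4, 6, 2, 5, 7, 1, 3, 0]

Answer: no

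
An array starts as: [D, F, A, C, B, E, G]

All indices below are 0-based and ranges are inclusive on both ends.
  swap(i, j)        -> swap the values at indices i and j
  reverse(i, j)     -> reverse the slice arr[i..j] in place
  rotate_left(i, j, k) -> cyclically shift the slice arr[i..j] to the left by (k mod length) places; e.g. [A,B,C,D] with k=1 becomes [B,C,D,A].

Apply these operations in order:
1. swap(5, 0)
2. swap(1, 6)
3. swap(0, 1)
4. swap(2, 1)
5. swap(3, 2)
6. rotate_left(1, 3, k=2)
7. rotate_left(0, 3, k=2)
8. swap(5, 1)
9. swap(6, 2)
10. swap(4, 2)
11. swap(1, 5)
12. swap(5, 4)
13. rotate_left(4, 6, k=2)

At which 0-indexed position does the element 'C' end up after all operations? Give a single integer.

After 1 (swap(5, 0)): [E, F, A, C, B, D, G]
After 2 (swap(1, 6)): [E, G, A, C, B, D, F]
After 3 (swap(0, 1)): [G, E, A, C, B, D, F]
After 4 (swap(2, 1)): [G, A, E, C, B, D, F]
After 5 (swap(3, 2)): [G, A, C, E, B, D, F]
After 6 (rotate_left(1, 3, k=2)): [G, E, A, C, B, D, F]
After 7 (rotate_left(0, 3, k=2)): [A, C, G, E, B, D, F]
After 8 (swap(5, 1)): [A, D, G, E, B, C, F]
After 9 (swap(6, 2)): [A, D, F, E, B, C, G]
After 10 (swap(4, 2)): [A, D, B, E, F, C, G]
After 11 (swap(1, 5)): [A, C, B, E, F, D, G]
After 12 (swap(5, 4)): [A, C, B, E, D, F, G]
After 13 (rotate_left(4, 6, k=2)): [A, C, B, E, G, D, F]

Answer: 1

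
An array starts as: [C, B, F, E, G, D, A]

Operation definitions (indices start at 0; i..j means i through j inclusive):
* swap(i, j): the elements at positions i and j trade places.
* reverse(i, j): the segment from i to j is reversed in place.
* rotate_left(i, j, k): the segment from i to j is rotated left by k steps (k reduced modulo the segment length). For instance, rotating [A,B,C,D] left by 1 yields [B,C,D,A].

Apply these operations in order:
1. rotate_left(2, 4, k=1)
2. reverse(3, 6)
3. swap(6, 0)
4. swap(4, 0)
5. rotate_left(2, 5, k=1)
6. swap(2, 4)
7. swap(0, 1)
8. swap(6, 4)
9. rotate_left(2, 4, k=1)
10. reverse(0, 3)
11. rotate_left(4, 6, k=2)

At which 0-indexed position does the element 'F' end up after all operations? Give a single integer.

Answer: 5

Derivation:
After 1 (rotate_left(2, 4, k=1)): [C, B, E, G, F, D, A]
After 2 (reverse(3, 6)): [C, B, E, A, D, F, G]
After 3 (swap(6, 0)): [G, B, E, A, D, F, C]
After 4 (swap(4, 0)): [D, B, E, A, G, F, C]
After 5 (rotate_left(2, 5, k=1)): [D, B, A, G, F, E, C]
After 6 (swap(2, 4)): [D, B, F, G, A, E, C]
After 7 (swap(0, 1)): [B, D, F, G, A, E, C]
After 8 (swap(6, 4)): [B, D, F, G, C, E, A]
After 9 (rotate_left(2, 4, k=1)): [B, D, G, C, F, E, A]
After 10 (reverse(0, 3)): [C, G, D, B, F, E, A]
After 11 (rotate_left(4, 6, k=2)): [C, G, D, B, A, F, E]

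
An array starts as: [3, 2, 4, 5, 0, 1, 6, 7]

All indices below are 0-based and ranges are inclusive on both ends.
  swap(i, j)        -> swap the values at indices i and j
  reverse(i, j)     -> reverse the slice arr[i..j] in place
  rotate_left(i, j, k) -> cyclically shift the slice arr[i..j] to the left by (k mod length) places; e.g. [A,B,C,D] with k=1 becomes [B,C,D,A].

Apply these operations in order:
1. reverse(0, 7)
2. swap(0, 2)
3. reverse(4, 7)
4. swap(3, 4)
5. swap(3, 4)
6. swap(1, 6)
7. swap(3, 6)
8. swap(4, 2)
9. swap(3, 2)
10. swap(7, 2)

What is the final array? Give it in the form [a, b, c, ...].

After 1 (reverse(0, 7)): [7, 6, 1, 0, 5, 4, 2, 3]
After 2 (swap(0, 2)): [1, 6, 7, 0, 5, 4, 2, 3]
After 3 (reverse(4, 7)): [1, 6, 7, 0, 3, 2, 4, 5]
After 4 (swap(3, 4)): [1, 6, 7, 3, 0, 2, 4, 5]
After 5 (swap(3, 4)): [1, 6, 7, 0, 3, 2, 4, 5]
After 6 (swap(1, 6)): [1, 4, 7, 0, 3, 2, 6, 5]
After 7 (swap(3, 6)): [1, 4, 7, 6, 3, 2, 0, 5]
After 8 (swap(4, 2)): [1, 4, 3, 6, 7, 2, 0, 5]
After 9 (swap(3, 2)): [1, 4, 6, 3, 7, 2, 0, 5]
After 10 (swap(7, 2)): [1, 4, 5, 3, 7, 2, 0, 6]

Answer: [1, 4, 5, 3, 7, 2, 0, 6]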